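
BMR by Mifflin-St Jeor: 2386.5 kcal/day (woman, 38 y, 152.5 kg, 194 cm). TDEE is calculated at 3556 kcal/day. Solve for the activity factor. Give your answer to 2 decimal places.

Activity factor = TEE ÷ BMR = 3556 ÷ 2386.5 = 1.49.

1.49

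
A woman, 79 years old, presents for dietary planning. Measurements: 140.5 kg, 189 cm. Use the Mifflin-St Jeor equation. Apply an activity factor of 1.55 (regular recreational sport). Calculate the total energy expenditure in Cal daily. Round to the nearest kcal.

Mifflin-St Jeor (female): BMR = 10(140.5) + 6.25(189) − 5(79) − 161 = 1405 + 1181.25 − 395 − 161 = 2030.25 kcal/day.
TEE = BMR × activity factor = 2030.25 × 1.55 = 3146.8875 kcal/day.

3147 Cal daily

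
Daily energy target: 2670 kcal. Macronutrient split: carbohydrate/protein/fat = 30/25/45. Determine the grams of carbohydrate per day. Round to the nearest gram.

Carbohydrate energy = 30% × 2670 = 801 kcal.
At 4 kcal/g: 801 ÷ 4 = 200.25 g.

200 g/day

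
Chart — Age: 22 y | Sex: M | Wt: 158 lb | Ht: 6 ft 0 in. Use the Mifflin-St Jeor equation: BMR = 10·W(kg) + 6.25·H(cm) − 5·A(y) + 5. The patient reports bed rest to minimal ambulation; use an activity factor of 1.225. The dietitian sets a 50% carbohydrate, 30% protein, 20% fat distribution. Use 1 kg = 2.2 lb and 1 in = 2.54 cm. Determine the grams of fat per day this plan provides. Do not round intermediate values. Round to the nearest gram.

48 g/day

Convert to metric: weight = 158 ÷ 2.2 = 71.8182 kg; height = (6×12 + 0) × 2.54 = 72 × 2.54 = 182.88 cm.
Mifflin-St Jeor (male): BMR = 10(71.8182) + 6.25(182.88) − 5(22) + 5 = 718.1818 + 1143 − 110 + 5 = 1756.1818 kcal/day.
TEE = 1756.1818 × 1.225 = 2151.3227 kcal/day.
Fat energy = 20% × 2151.3227 = 430.2645 kcal.
Fat = 430.2645 ÷ 9 kcal/g = 47.8072 g.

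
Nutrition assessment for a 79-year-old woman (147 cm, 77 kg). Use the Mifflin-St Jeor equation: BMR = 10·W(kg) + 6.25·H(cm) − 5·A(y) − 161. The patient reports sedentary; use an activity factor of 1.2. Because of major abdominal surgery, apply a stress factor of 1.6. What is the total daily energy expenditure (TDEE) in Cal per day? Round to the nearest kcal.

2175 Cal per day

Mifflin-St Jeor (female): BMR = 10(77) + 6.25(147) − 5(79) − 161 = 770 + 918.75 − 395 − 161 = 1132.75 kcal/day.
TEE = BMR × activity factor = 1132.75 × 1.2 = 1359.3 kcal/day.
Apply stress factor: 1359.3 × 1.6 = 2174.88 kcal/day.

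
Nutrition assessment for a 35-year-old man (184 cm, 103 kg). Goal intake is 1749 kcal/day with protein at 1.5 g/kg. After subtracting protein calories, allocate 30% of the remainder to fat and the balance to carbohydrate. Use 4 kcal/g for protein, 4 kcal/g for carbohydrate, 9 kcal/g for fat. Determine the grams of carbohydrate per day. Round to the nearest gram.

Protein = 1.5 × 103 = 154.5 g → 154.5 × 4 = 618 kcal.
Non-protein calories = 1749 − 618 = 1131 kcal.
Fat: 30% × 1131 = 339.3 kcal; carbohydrate: 791.7 kcal.
Carbohydrate: 791.7 kcal ÷ 4 kcal/g = 197.925 g.

198 g/day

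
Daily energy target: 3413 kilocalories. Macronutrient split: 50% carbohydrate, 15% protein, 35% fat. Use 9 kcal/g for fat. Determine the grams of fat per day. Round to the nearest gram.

133 g/day

Fat energy = 35% × 3413 = 1194.55 kcal.
At 9 kcal/g: 1194.55 ÷ 9 = 132.7278 g.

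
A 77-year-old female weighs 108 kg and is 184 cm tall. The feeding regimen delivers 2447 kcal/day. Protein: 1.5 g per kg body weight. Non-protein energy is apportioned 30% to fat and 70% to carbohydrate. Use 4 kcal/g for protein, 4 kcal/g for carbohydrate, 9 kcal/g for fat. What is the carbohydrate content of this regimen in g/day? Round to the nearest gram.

315 g/day

Protein = 1.5 × 108 = 162 g → 162 × 4 = 648 kcal.
Non-protein calories = 2447 − 648 = 1799 kcal.
Fat: 30% × 1799 = 539.7 kcal; carbohydrate: 1259.3 kcal.
Carbohydrate: 1259.3 kcal ÷ 4 kcal/g = 314.825 g.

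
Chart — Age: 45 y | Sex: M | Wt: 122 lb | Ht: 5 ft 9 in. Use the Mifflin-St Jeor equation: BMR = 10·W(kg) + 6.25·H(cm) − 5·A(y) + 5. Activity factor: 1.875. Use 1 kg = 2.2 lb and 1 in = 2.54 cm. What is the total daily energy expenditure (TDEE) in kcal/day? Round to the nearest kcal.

2681 kcal/day

Convert to metric: weight = 122 ÷ 2.2 = 55.4545 kg; height = (5×12 + 9) × 2.54 = 69 × 2.54 = 175.26 cm.
Mifflin-St Jeor (male): BMR = 10(55.4545) + 6.25(175.26) − 5(45) + 5 = 554.5455 + 1095.375 − 225 + 5 = 1429.9205 kcal/day.
TEE = BMR × activity factor = 1429.9205 × 1.875 = 2681.1009 kcal/day.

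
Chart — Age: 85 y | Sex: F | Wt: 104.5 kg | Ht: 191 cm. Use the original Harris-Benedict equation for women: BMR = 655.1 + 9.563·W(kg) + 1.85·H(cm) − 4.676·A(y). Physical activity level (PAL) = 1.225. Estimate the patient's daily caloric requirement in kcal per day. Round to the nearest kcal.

Harris-Benedict: BMR = 655.1 + 9.563(104.5) + 1.85(191) − 4.676(85) = 1610.3235 kcal/day.
TEE = BMR × activity factor = 1610.3235 × 1.225 = 1972.6463 kcal/day.

1973 kcal per day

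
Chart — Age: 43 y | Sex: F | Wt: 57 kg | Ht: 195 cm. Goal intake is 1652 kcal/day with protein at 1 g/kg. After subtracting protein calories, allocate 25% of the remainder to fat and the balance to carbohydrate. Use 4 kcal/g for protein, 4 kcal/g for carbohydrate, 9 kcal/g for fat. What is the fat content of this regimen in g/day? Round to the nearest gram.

Protein = 1 × 57 = 57 g → 57 × 4 = 228 kcal.
Non-protein calories = 1652 − 228 = 1424 kcal.
Fat: 25% × 1424 = 356 kcal; carbohydrate: 1068 kcal.
Fat: 356 kcal ÷ 9 kcal/g = 39.5556 g.

40 g/day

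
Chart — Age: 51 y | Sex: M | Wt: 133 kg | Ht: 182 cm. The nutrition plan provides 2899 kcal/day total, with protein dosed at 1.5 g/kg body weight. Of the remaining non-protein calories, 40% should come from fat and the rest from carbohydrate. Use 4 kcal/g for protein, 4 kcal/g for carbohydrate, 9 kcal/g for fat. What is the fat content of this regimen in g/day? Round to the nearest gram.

93 g/day

Protein = 1.5 × 133 = 199.5 g → 199.5 × 4 = 798 kcal.
Non-protein calories = 2899 − 798 = 2101 kcal.
Fat: 40% × 2101 = 840.4 kcal; carbohydrate: 1260.6 kcal.
Fat: 840.4 kcal ÷ 9 kcal/g = 93.3778 g.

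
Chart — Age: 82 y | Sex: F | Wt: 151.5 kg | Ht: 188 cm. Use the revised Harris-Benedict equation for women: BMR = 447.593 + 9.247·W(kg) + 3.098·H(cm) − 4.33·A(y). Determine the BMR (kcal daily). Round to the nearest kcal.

Harris-Benedict: BMR = 447.593 + 9.247(151.5) + 3.098(188) − 4.33(82) = 2075.8775 kcal/day.

2076 kcal daily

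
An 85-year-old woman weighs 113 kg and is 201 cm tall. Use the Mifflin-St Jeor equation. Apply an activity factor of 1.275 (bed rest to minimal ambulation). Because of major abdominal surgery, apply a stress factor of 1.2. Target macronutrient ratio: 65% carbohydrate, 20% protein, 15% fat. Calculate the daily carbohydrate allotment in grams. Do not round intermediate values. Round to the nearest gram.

Mifflin-St Jeor (female): BMR = 10(113) + 6.25(201) − 5(85) − 161 = 1130 + 1256.25 − 425 − 161 = 1800.25 kcal/day.
TEE = 1800.25 × 1.275 = 2295.3188 kcal/day.
With stress factor 1.2: 2295.3188 × 1.2 = 2754.3825 kcal/day.
Carbohydrate energy = 65% × 2754.3825 = 1790.3486 kcal.
Carbohydrate = 1790.3486 ÷ 4 kcal/g = 447.5872 g.

448 g/day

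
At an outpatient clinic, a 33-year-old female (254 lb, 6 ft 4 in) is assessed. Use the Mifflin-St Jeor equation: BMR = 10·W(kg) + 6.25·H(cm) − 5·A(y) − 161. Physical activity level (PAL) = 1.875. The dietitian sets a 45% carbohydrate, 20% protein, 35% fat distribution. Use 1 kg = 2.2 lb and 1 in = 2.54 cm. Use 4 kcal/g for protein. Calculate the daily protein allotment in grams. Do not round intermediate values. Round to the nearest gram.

191 g/day

Convert to metric: weight = 254 ÷ 2.2 = 115.4545 kg; height = (6×12 + 4) × 2.54 = 76 × 2.54 = 193.04 cm.
Mifflin-St Jeor (female): BMR = 10(115.4545) + 6.25(193.04) − 5(33) − 161 = 1154.5455 + 1206.5 − 165 − 161 = 2035.0455 kcal/day.
TEE = 2035.0455 × 1.875 = 3815.7102 kcal/day.
Protein energy = 20% × 3815.7102 = 763.142 kcal.
Protein = 763.142 ÷ 4 kcal/g = 190.7855 g.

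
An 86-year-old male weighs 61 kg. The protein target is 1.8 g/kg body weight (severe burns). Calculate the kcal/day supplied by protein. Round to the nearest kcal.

Protein = 1.8 g/kg × 61 kg = 109.8 g/day.
Protein energy = 109.8 g × 4 kcal/g = 439.2 kcal/day.

439 kcal/day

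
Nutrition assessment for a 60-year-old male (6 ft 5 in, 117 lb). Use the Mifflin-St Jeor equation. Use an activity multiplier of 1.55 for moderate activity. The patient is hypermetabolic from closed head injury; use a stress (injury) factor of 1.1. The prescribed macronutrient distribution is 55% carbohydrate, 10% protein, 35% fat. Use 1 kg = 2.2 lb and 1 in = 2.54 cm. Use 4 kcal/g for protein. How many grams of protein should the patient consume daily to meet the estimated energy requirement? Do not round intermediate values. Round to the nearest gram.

Convert to metric: weight = 117 ÷ 2.2 = 53.1818 kg; height = (6×12 + 5) × 2.54 = 77 × 2.54 = 195.58 cm.
Mifflin-St Jeor (male): BMR = 10(53.1818) + 6.25(195.58) − 5(60) + 5 = 531.8182 + 1222.375 − 300 + 5 = 1459.1932 kcal/day.
TEE = 1459.1932 × 1.55 = 2261.7494 kcal/day.
With stress factor 1.1: 2261.7494 × 1.1 = 2487.9244 kcal/day.
Protein energy = 10% × 2487.9244 = 248.7924 kcal.
Protein = 248.7924 ÷ 4 kcal/g = 62.1981 g.

62 g/day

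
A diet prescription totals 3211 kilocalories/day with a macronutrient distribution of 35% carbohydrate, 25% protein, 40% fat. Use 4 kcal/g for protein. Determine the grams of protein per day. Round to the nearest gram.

Protein energy = 25% × 3211 = 802.75 kcal.
At 4 kcal/g: 802.75 ÷ 4 = 200.6875 g.

201 g/day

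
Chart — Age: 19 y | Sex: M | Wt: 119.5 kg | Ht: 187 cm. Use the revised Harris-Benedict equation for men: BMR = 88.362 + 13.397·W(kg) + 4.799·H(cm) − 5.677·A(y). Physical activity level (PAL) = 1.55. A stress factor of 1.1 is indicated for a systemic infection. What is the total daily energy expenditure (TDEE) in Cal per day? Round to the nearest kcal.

Harris-Benedict: BMR = 88.362 + 13.397(119.5) + 4.799(187) − 5.677(19) = 2478.8535 kcal/day.
TEE = BMR × activity factor = 2478.8535 × 1.55 = 3842.2229 kcal/day.
Apply stress factor: 3842.2229 × 1.1 = 4226.4452 kcal/day.

4226 Cal per day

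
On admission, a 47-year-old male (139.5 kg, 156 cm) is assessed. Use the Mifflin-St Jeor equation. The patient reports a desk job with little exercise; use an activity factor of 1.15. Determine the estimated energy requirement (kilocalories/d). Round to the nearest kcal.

Mifflin-St Jeor (male): BMR = 10(139.5) + 6.25(156) − 5(47) + 5 = 1395 + 975 − 235 + 5 = 2140 kcal/day.
TEE = BMR × activity factor = 2140 × 1.15 = 2461 kcal/day.

2461 kilocalories/d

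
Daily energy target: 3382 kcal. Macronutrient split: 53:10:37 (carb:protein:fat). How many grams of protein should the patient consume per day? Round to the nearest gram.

Protein energy = 10% × 3382 = 338.2 kcal.
At 4 kcal/g: 338.2 ÷ 4 = 84.55 g.

85 g/day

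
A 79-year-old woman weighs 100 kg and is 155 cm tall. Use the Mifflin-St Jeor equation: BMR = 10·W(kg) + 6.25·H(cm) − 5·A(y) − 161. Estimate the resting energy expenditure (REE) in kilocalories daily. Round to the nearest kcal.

Mifflin-St Jeor (female): BMR = 10(100) + 6.25(155) − 5(79) − 161 = 1000 + 968.75 − 395 − 161 = 1412.75 kcal/day.

1413 kilocalories daily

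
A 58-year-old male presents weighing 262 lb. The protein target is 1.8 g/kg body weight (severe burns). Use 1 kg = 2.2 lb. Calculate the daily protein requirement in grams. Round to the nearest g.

214 g/day

Weight in kg = 262 ÷ 2.2 = 119.0909 kg.
Protein = 1.8 g/kg × 119.0909 kg = 214.3636 g/day.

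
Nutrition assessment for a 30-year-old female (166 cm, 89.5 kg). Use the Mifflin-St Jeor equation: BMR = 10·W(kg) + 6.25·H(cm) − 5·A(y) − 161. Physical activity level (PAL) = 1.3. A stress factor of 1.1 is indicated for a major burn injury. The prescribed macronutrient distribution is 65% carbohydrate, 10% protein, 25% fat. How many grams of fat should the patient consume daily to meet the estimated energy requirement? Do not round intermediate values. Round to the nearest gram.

64 g/day

Mifflin-St Jeor (female): BMR = 10(89.5) + 6.25(166) − 5(30) − 161 = 895 + 1037.5 − 150 − 161 = 1621.5 kcal/day.
TEE = 1621.5 × 1.3 = 2107.95 kcal/day.
With stress factor 1.1: 2107.95 × 1.1 = 2318.745 kcal/day.
Fat energy = 25% × 2318.745 = 579.6863 kcal.
Fat = 579.6863 ÷ 9 kcal/g = 64.4096 g.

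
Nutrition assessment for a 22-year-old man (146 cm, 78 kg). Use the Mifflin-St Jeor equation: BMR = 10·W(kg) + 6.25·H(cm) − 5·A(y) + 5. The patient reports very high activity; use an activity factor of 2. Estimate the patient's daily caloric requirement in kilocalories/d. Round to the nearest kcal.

3175 kilocalories/d

Mifflin-St Jeor (male): BMR = 10(78) + 6.25(146) − 5(22) + 5 = 780 + 912.5 − 110 + 5 = 1587.5 kcal/day.
TEE = BMR × activity factor = 1587.5 × 2 = 3175 kcal/day.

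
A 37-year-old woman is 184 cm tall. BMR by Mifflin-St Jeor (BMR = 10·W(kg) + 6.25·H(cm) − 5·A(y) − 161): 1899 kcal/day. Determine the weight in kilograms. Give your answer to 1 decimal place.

1899 = 10·W + 6.25(184) − 5(37) − 161
10·W = 1899 − 804 = 1095, so W = 109.5 kg.

109.5 kg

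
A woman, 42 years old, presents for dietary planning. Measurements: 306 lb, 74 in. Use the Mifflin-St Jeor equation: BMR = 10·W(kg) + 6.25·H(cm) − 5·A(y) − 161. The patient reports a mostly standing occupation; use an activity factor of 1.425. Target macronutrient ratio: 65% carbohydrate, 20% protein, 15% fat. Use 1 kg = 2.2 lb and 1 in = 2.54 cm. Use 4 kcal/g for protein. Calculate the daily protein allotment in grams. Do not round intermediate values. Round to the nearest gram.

156 g/day

Convert to metric: weight = 306 ÷ 2.2 = 139.0909 kg; height = 74 × 2.54 = 187.96 cm.
Mifflin-St Jeor (female): BMR = 10(139.0909) + 6.25(187.96) − 5(42) − 161 = 1390.9091 + 1174.75 − 210 − 161 = 2194.6591 kcal/day.
TEE = 2194.6591 × 1.425 = 3127.3892 kcal/day.
Protein energy = 20% × 3127.3892 = 625.4778 kcal.
Protein = 625.4778 ÷ 4 kcal/g = 156.3695 g.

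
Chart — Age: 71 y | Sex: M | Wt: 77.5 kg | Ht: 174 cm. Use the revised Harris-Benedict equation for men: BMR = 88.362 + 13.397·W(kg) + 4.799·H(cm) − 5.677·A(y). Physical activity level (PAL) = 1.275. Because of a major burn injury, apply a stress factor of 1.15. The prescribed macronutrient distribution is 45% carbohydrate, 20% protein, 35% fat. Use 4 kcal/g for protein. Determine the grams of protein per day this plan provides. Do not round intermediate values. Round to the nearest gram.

Harris-Benedict: BMR = 88.362 + 13.397(77.5) + 4.799(174) − 5.677(71) = 1558.5885 kcal/day.
TEE = 1558.5885 × 1.275 = 1987.2003 kcal/day.
With stress factor 1.15: 1987.2003 × 1.15 = 2285.2804 kcal/day.
Protein energy = 20% × 2285.2804 = 457.0561 kcal.
Protein = 457.0561 ÷ 4 kcal/g = 114.264 g.

114 g/day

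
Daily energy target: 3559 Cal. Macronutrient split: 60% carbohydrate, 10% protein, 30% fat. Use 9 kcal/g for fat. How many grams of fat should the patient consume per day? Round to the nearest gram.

119 g/day

Fat energy = 30% × 3559 = 1067.7 kcal.
At 9 kcal/g: 1067.7 ÷ 9 = 118.6333 g.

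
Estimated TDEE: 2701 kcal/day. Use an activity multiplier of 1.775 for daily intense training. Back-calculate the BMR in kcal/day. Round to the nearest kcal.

BMR = TEE ÷ activity factor = 2701 ÷ 1.775 = 1521.6901 kcal/day.

1522 kcal/day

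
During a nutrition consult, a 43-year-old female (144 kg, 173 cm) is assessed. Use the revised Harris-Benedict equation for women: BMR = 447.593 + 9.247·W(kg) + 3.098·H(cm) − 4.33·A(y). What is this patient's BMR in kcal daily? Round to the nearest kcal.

Harris-Benedict: BMR = 447.593 + 9.247(144) + 3.098(173) − 4.33(43) = 2128.925 kcal/day.

2129 kcal daily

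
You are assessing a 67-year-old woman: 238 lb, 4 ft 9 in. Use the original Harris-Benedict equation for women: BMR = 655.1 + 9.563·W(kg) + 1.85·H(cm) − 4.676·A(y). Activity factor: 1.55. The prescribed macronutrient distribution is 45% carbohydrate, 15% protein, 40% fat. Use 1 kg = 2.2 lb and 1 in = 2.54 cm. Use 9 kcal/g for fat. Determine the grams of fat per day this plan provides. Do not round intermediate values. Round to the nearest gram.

113 g/day

Convert to metric: weight = 238 ÷ 2.2 = 108.1818 kg; height = (4×12 + 9) × 2.54 = 57 × 2.54 = 144.78 cm.
Harris-Benedict: BMR = 655.1 + 9.563(108.1818) + 1.85(144.78) − 4.676(67) = 1644.1937 kcal/day.
TEE = 1644.1937 × 1.55 = 2548.5003 kcal/day.
Fat energy = 40% × 2548.5003 = 1019.4001 kcal.
Fat = 1019.4001 ÷ 9 kcal/g = 113.2667 g.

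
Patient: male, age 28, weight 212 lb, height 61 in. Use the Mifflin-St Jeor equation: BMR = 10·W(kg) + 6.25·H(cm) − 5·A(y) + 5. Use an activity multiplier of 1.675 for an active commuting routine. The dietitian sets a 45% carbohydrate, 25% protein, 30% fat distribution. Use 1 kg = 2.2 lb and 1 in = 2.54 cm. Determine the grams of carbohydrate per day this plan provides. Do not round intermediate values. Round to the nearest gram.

Convert to metric: weight = 212 ÷ 2.2 = 96.3636 kg; height = 61 × 2.54 = 154.94 cm.
Mifflin-St Jeor (male): BMR = 10(96.3636) + 6.25(154.94) − 5(28) + 5 = 963.6364 + 968.375 − 140 + 5 = 1797.0114 kcal/day.
TEE = 1797.0114 × 1.675 = 3009.994 kcal/day.
Carbohydrate energy = 45% × 3009.994 = 1354.4973 kcal.
Carbohydrate = 1354.4973 ÷ 4 kcal/g = 338.6243 g.

339 g/day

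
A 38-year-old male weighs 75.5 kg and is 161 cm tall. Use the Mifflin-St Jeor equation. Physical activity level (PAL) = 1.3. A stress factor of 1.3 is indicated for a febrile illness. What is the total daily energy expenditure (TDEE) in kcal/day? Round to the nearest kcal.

Mifflin-St Jeor (male): BMR = 10(75.5) + 6.25(161) − 5(38) + 5 = 755 + 1006.25 − 190 + 5 = 1576.25 kcal/day.
TEE = BMR × activity factor = 1576.25 × 1.3 = 2049.125 kcal/day.
Apply stress factor: 2049.125 × 1.3 = 2663.8625 kcal/day.

2664 kcal/day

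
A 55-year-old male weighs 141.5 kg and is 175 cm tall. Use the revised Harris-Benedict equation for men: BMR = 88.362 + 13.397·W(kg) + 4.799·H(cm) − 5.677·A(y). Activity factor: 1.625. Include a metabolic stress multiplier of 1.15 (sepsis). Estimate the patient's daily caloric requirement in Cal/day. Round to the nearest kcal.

4694 Cal/day

Harris-Benedict: BMR = 88.362 + 13.397(141.5) + 4.799(175) − 5.677(55) = 2511.6275 kcal/day.
TEE = BMR × activity factor = 2511.6275 × 1.625 = 4081.3947 kcal/day.
Apply stress factor: 4081.3947 × 1.15 = 4693.6039 kcal/day.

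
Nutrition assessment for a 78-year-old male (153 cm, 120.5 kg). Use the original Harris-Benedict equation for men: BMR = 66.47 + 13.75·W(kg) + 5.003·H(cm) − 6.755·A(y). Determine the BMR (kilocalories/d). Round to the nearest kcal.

1962 kilocalories/d

Harris-Benedict: BMR = 66.47 + 13.75(120.5) + 5.003(153) − 6.755(78) = 1961.914 kcal/day.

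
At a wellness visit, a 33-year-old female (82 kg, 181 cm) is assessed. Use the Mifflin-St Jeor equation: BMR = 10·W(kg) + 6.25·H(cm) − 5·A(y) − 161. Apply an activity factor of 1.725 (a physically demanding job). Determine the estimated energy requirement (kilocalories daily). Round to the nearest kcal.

2804 kilocalories daily

Mifflin-St Jeor (female): BMR = 10(82) + 6.25(181) − 5(33) − 161 = 820 + 1131.25 − 165 − 161 = 1625.25 kcal/day.
TEE = BMR × activity factor = 1625.25 × 1.725 = 2803.5563 kcal/day.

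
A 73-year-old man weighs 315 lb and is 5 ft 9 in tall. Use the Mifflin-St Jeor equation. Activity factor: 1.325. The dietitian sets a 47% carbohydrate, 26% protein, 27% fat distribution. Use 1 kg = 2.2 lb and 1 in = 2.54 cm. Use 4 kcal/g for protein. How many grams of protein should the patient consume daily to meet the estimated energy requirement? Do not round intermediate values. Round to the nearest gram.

187 g/day

Convert to metric: weight = 315 ÷ 2.2 = 143.1818 kg; height = (5×12 + 9) × 2.54 = 69 × 2.54 = 175.26 cm.
Mifflin-St Jeor (male): BMR = 10(143.1818) + 6.25(175.26) − 5(73) + 5 = 1431.8182 + 1095.375 − 365 + 5 = 2167.1932 kcal/day.
TEE = 2167.1932 × 1.325 = 2871.531 kcal/day.
Protein energy = 26% × 2871.531 = 746.5981 kcal.
Protein = 746.5981 ÷ 4 kcal/g = 186.6495 g.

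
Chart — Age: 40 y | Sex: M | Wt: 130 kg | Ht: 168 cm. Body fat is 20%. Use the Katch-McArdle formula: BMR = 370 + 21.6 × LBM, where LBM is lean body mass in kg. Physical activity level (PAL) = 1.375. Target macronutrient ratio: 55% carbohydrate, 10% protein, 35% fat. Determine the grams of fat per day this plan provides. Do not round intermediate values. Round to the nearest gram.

140 g/day

LBM = 130 × (1 − 0.2) = 104 kg. Katch-McArdle: BMR = 370 + 21.6 × 104 = 2616.4 kcal/day.
TEE = 2616.4 × 1.375 = 3597.55 kcal/day.
Fat energy = 35% × 3597.55 = 1259.1425 kcal.
Fat = 1259.1425 ÷ 9 kcal/g = 139.9047 g.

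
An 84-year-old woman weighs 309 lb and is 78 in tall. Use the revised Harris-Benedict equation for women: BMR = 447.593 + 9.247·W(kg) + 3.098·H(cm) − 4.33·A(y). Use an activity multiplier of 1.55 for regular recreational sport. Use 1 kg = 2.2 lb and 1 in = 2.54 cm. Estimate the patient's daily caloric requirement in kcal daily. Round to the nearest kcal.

3094 kcal daily

Convert to metric: weight = 309 ÷ 2.2 = 140.4545 kg; height = 78 × 2.54 = 198.12 cm.
Harris-Benedict: BMR = 447.593 + 9.247(140.4545) + 3.098(198.12) − 4.33(84) = 1996.4319 kcal/day.
TEE = BMR × activity factor = 1996.4319 × 1.55 = 3094.4695 kcal/day.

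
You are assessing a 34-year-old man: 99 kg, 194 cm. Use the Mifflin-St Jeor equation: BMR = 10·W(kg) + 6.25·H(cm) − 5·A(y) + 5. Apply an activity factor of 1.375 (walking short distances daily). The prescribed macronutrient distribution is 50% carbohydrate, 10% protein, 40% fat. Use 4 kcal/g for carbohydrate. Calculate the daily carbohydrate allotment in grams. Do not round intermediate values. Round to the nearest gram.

350 g/day

Mifflin-St Jeor (male): BMR = 10(99) + 6.25(194) − 5(34) + 5 = 990 + 1212.5 − 170 + 5 = 2037.5 kcal/day.
TEE = 2037.5 × 1.375 = 2801.5625 kcal/day.
Carbohydrate energy = 50% × 2801.5625 = 1400.7813 kcal.
Carbohydrate = 1400.7813 ÷ 4 kcal/g = 350.1953 g.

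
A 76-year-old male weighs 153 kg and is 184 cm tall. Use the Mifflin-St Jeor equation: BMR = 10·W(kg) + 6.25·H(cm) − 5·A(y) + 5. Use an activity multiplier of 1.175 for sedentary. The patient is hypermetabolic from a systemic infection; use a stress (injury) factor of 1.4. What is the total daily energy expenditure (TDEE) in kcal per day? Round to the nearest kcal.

3792 kcal per day

Mifflin-St Jeor (male): BMR = 10(153) + 6.25(184) − 5(76) + 5 = 1530 + 1150 − 380 + 5 = 2305 kcal/day.
TEE = BMR × activity factor = 2305 × 1.175 = 2708.375 kcal/day.
Apply stress factor: 2708.375 × 1.4 = 3791.725 kcal/day.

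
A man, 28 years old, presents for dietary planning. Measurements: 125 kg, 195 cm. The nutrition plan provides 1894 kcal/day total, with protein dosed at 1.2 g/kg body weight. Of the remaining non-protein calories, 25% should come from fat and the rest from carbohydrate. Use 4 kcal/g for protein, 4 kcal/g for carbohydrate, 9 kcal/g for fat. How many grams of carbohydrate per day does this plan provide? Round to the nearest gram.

243 g/day

Protein = 1.2 × 125 = 150 g → 150 × 4 = 600 kcal.
Non-protein calories = 1894 − 600 = 1294 kcal.
Fat: 25% × 1294 = 323.5 kcal; carbohydrate: 970.5 kcal.
Carbohydrate: 970.5 kcal ÷ 4 kcal/g = 242.625 g.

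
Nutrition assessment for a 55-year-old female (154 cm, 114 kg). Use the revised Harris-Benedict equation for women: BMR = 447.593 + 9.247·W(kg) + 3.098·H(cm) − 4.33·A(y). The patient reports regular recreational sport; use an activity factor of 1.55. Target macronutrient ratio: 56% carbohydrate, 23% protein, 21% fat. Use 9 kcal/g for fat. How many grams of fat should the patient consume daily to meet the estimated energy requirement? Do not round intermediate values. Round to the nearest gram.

Harris-Benedict: BMR = 447.593 + 9.247(114) + 3.098(154) − 4.33(55) = 1740.693 kcal/day.
TEE = 1740.693 × 1.55 = 2698.0742 kcal/day.
Fat energy = 21% × 2698.0742 = 566.5956 kcal.
Fat = 566.5956 ÷ 9 kcal/g = 62.9551 g.

63 g/day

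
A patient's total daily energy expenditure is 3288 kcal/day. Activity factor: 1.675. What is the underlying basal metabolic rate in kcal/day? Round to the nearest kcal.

1963 kcal/day

BMR = TEE ÷ activity factor = 3288 ÷ 1.675 = 1962.9851 kcal/day.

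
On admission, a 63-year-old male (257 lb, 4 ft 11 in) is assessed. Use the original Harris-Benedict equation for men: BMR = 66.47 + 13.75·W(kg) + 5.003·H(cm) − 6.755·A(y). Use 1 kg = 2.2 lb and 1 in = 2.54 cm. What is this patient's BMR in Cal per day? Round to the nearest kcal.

1997 Cal per day

Convert to metric: weight = 257 ÷ 2.2 = 116.8182 kg; height = (4×12 + 11) × 2.54 = 59 × 2.54 = 149.86 cm.
Harris-Benedict: BMR = 66.47 + 13.75(116.8182) + 5.003(149.86) − 6.755(63) = 1996.9046 kcal/day.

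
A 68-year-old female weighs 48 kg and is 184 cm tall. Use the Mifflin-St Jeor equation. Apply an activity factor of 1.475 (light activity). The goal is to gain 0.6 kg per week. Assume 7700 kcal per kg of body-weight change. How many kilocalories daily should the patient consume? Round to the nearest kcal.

2325 kilocalories daily

Mifflin-St Jeor (female): BMR = 10(48) + 6.25(184) − 5(68) − 161 = 480 + 1150 − 340 − 161 = 1129 kcal/day.
TEE = 1129 × 1.475 = 1665.275 kcal/day.
Required daily surplus = 0.6 × 7700 ÷ 7 = 660 kcal/day.
Target intake = 1665.275 + 660 = 2325.275 kcal/day.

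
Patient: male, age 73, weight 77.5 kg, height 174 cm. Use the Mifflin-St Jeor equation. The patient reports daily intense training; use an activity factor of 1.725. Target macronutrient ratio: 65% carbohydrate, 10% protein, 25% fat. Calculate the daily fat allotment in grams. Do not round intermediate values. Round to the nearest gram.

72 g/day

Mifflin-St Jeor (male): BMR = 10(77.5) + 6.25(174) − 5(73) + 5 = 775 + 1087.5 − 365 + 5 = 1502.5 kcal/day.
TEE = 1502.5 × 1.725 = 2591.8125 kcal/day.
Fat energy = 25% × 2591.8125 = 647.9531 kcal.
Fat = 647.9531 ÷ 9 kcal/g = 71.9948 g.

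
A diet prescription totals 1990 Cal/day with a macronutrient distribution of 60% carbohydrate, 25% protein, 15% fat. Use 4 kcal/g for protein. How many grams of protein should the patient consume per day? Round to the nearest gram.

124 g/day

Protein energy = 25% × 1990 = 497.5 kcal.
At 4 kcal/g: 497.5 ÷ 4 = 124.375 g.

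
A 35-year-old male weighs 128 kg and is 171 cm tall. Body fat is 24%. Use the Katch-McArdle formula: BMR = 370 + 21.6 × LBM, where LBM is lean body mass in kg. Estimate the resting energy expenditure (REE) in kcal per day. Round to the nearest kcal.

LBM = 128 × (1 − 0.24) = 97.28 kg. Katch-McArdle: BMR = 370 + 21.6 × 97.28 = 2471.248 kcal/day.

2471 kcal per day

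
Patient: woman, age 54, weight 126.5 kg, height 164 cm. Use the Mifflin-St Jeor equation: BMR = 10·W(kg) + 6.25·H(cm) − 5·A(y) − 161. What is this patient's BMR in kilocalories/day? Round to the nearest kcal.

Mifflin-St Jeor (female): BMR = 10(126.5) + 6.25(164) − 5(54) − 161 = 1265 + 1025 − 270 − 161 = 1859 kcal/day.

1859 kilocalories/day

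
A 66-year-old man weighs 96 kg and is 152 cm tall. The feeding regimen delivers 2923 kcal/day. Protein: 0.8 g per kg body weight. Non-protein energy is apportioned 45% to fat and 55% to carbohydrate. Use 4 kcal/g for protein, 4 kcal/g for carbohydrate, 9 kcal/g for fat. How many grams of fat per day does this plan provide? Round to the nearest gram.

Protein = 0.8 × 96 = 76.8 g → 76.8 × 4 = 307.2 kcal.
Non-protein calories = 2923 − 307.2 = 2615.8 kcal.
Fat: 45% × 2615.8 = 1177.11 kcal; carbohydrate: 1438.69 kcal.
Fat: 1177.11 kcal ÷ 9 kcal/g = 130.79 g.

131 g/day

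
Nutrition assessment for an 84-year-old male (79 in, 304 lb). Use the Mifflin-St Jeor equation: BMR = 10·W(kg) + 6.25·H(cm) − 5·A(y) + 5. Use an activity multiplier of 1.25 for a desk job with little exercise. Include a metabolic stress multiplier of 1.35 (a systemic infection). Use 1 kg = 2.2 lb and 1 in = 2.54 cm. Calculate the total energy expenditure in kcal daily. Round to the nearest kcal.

Convert to metric: weight = 304 ÷ 2.2 = 138.1818 kg; height = 79 × 2.54 = 200.66 cm.
Mifflin-St Jeor (male): BMR = 10(138.1818) + 6.25(200.66) − 5(84) + 5 = 1381.8182 + 1254.125 − 420 + 5 = 2220.9432 kcal/day.
TEE = BMR × activity factor = 2220.9432 × 1.25 = 2776.179 kcal/day.
Apply stress factor: 2776.179 × 1.35 = 3747.8416 kcal/day.

3748 kcal daily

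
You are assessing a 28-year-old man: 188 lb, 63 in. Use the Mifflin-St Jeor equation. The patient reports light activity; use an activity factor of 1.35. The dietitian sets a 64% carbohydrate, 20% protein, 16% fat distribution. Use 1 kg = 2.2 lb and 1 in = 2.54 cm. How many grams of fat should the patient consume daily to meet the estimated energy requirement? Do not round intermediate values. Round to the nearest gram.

Convert to metric: weight = 188 ÷ 2.2 = 85.4545 kg; height = 63 × 2.54 = 160.02 cm.
Mifflin-St Jeor (male): BMR = 10(85.4545) + 6.25(160.02) − 5(28) + 5 = 854.5455 + 1000.125 − 140 + 5 = 1719.6705 kcal/day.
TEE = 1719.6705 × 1.35 = 2321.5551 kcal/day.
Fat energy = 16% × 2321.5551 = 371.4488 kcal.
Fat = 371.4488 ÷ 9 kcal/g = 41.2721 g.

41 g/day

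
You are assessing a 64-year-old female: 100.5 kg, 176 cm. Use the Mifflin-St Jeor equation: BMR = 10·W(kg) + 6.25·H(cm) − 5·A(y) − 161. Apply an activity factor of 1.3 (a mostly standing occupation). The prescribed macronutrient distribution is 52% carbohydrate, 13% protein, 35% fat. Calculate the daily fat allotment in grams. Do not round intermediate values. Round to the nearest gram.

Mifflin-St Jeor (female): BMR = 10(100.5) + 6.25(176) − 5(64) − 161 = 1005 + 1100 − 320 − 161 = 1624 kcal/day.
TEE = 1624 × 1.3 = 2111.2 kcal/day.
Fat energy = 35% × 2111.2 = 738.92 kcal.
Fat = 738.92 ÷ 9 kcal/g = 82.1022 g.

82 g/day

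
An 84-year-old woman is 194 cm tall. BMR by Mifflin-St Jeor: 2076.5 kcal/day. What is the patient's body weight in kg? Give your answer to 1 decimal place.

2076.5 = 10·W + 6.25(194) − 5(84) − 161
10·W = 2076.5 − 631.5 = 1445, so W = 144.5 kg.

144.5 kg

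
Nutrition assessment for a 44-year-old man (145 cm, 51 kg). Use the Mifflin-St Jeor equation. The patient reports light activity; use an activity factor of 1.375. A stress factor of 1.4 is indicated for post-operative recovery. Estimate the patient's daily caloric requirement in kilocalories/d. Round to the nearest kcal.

Mifflin-St Jeor (male): BMR = 10(51) + 6.25(145) − 5(44) + 5 = 510 + 906.25 − 220 + 5 = 1201.25 kcal/day.
TEE = BMR × activity factor = 1201.25 × 1.375 = 1651.7188 kcal/day.
Apply stress factor: 1651.7188 × 1.4 = 2312.4063 kcal/day.

2312 kilocalories/d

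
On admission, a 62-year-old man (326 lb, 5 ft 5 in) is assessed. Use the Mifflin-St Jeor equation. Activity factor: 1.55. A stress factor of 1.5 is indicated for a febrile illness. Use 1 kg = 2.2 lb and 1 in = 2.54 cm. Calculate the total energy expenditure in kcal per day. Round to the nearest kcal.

5135 kcal per day

Convert to metric: weight = 326 ÷ 2.2 = 148.1818 kg; height = (5×12 + 5) × 2.54 = 65 × 2.54 = 165.1 cm.
Mifflin-St Jeor (male): BMR = 10(148.1818) + 6.25(165.1) − 5(62) + 5 = 1481.8182 + 1031.875 − 310 + 5 = 2208.6932 kcal/day.
TEE = BMR × activity factor = 2208.6932 × 1.55 = 3423.4744 kcal/day.
Apply stress factor: 3423.4744 × 1.5 = 5135.2116 kcal/day.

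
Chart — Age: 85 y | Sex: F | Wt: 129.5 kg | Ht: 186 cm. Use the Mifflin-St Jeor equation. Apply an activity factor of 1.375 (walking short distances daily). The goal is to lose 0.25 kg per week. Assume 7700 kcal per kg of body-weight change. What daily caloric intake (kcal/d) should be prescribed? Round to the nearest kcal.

2298 kcal/d

Mifflin-St Jeor (female): BMR = 10(129.5) + 6.25(186) − 5(85) − 161 = 1295 + 1162.5 − 425 − 161 = 1871.5 kcal/day.
TEE = 1871.5 × 1.375 = 2573.3125 kcal/day.
Required daily deficit = 0.25 × 7700 ÷ 7 = 275 kcal/day.
Target intake = 2573.3125 − 275 = 2298.3125 kcal/day.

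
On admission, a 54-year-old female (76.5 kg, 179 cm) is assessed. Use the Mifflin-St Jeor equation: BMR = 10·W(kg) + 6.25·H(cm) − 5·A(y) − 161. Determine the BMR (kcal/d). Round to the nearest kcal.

1453 kcal/d

Mifflin-St Jeor (female): BMR = 10(76.5) + 6.25(179) − 5(54) − 161 = 765 + 1118.75 − 270 − 161 = 1452.75 kcal/day.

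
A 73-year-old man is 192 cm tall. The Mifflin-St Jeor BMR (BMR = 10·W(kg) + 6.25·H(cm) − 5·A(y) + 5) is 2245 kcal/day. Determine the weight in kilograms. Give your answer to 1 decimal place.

2245 = 10·W + 6.25(192) − 5(73) + 5
10·W = 2245 − 840 = 1405, so W = 140.5 kg.

140.5 kg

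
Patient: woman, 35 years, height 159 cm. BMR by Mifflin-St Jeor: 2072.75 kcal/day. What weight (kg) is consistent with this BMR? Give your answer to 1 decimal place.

2072.75 = 10·W + 6.25(159) − 5(35) − 161
10·W = 2072.75 − 657.75 = 1415, so W = 141.5 kg.

141.5 kg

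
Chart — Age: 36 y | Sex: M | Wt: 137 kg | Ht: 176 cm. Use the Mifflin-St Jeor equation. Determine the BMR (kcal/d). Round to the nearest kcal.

Mifflin-St Jeor (male): BMR = 10(137) + 6.25(176) − 5(36) + 5 = 1370 + 1100 − 180 + 5 = 2295 kcal/day.

2295 kcal/d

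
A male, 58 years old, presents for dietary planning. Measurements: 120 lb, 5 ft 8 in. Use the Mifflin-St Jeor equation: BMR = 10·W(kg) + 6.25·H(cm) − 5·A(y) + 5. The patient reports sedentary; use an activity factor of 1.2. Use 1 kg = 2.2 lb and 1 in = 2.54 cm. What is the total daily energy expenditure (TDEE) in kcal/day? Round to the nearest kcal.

1608 kcal/day

Convert to metric: weight = 120 ÷ 2.2 = 54.5455 kg; height = (5×12 + 8) × 2.54 = 68 × 2.54 = 172.72 cm.
Mifflin-St Jeor (male): BMR = 10(54.5455) + 6.25(172.72) − 5(58) + 5 = 545.4545 + 1079.5 − 290 + 5 = 1339.9545 kcal/day.
TEE = BMR × activity factor = 1339.9545 × 1.2 = 1607.9455 kcal/day.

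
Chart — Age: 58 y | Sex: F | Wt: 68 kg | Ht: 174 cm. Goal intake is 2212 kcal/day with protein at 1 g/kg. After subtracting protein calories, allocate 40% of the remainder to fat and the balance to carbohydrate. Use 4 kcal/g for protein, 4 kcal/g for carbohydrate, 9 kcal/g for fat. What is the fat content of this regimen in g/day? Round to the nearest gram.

86 g/day

Protein = 1 × 68 = 68 g → 68 × 4 = 272 kcal.
Non-protein calories = 2212 − 272 = 1940 kcal.
Fat: 40% × 1940 = 776 kcal; carbohydrate: 1164 kcal.
Fat: 776 kcal ÷ 9 kcal/g = 86.2222 g.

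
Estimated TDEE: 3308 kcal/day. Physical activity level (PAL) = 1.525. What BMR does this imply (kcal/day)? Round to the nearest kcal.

2169 kcal/day

BMR = TEE ÷ activity factor = 3308 ÷ 1.525 = 2169.1803 kcal/day.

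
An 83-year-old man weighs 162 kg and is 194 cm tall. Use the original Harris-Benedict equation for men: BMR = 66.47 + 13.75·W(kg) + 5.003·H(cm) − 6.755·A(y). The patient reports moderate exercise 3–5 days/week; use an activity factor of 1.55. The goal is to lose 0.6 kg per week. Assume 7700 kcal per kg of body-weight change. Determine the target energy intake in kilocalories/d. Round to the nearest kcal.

3531 kilocalories/d

Harris-Benedict: BMR = 66.47 + 13.75(162) + 5.003(194) − 6.755(83) = 2703.887 kcal/day.
TEE = 2703.887 × 1.55 = 4191.0249 kcal/day.
Required daily deficit = 0.6 × 7700 ÷ 7 = 660 kcal/day.
Target intake = 4191.0249 − 660 = 3531.0249 kcal/day.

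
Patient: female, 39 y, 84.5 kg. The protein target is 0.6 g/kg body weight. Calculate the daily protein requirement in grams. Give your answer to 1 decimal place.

Protein = 0.6 g/kg × 84.5 kg = 50.7 g/day.

50.7 g/day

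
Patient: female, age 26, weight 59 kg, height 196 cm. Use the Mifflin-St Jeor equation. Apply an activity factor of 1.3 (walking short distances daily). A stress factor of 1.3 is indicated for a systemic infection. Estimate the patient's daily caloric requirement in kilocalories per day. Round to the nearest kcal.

2576 kilocalories per day

Mifflin-St Jeor (female): BMR = 10(59) + 6.25(196) − 5(26) − 161 = 590 + 1225 − 130 − 161 = 1524 kcal/day.
TEE = BMR × activity factor = 1524 × 1.3 = 1981.2 kcal/day.
Apply stress factor: 1981.2 × 1.3 = 2575.56 kcal/day.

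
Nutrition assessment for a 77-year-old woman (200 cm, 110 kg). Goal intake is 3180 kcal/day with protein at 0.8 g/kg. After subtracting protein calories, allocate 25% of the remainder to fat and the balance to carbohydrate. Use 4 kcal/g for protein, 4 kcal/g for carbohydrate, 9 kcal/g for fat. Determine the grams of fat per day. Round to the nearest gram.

79 g/day

Protein = 0.8 × 110 = 88 g → 88 × 4 = 352 kcal.
Non-protein calories = 3180 − 352 = 2828 kcal.
Fat: 25% × 2828 = 707 kcal; carbohydrate: 2121 kcal.
Fat: 707 kcal ÷ 9 kcal/g = 78.5556 g.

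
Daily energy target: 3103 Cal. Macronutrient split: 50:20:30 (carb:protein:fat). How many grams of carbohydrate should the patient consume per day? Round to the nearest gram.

Carbohydrate energy = 50% × 3103 = 1551.5 kcal.
At 4 kcal/g: 1551.5 ÷ 4 = 387.875 g.

388 g/day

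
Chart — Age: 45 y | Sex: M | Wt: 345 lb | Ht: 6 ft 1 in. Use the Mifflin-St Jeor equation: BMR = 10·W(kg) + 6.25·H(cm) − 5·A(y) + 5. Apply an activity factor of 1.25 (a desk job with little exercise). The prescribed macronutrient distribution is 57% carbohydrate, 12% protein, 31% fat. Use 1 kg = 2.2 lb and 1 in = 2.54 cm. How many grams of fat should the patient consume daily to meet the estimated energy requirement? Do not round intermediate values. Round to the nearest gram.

108 g/day

Convert to metric: weight = 345 ÷ 2.2 = 156.8182 kg; height = (6×12 + 1) × 2.54 = 73 × 2.54 = 185.42 cm.
Mifflin-St Jeor (male): BMR = 10(156.8182) + 6.25(185.42) − 5(45) + 5 = 1568.1818 + 1158.875 − 225 + 5 = 2507.0568 kcal/day.
TEE = 2507.0568 × 1.25 = 3133.821 kcal/day.
Fat energy = 31% × 3133.821 = 971.4845 kcal.
Fat = 971.4845 ÷ 9 kcal/g = 107.9427 g.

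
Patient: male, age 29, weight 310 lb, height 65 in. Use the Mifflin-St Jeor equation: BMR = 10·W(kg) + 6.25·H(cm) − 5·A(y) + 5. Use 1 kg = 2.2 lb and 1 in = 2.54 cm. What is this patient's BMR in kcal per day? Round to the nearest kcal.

Convert to metric: weight = 310 ÷ 2.2 = 140.9091 kg; height = 65 × 2.54 = 165.1 cm.
Mifflin-St Jeor (male): BMR = 10(140.9091) + 6.25(165.1) − 5(29) + 5 = 1409.0909 + 1031.875 − 145 + 5 = 2300.9659 kcal/day.

2301 kcal per day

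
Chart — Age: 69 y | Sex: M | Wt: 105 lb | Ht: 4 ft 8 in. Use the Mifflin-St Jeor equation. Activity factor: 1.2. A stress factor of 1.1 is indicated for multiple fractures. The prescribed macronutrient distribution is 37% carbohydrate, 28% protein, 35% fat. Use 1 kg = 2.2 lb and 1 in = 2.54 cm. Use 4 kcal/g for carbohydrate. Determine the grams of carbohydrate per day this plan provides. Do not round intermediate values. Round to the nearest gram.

125 g/day

Convert to metric: weight = 105 ÷ 2.2 = 47.7273 kg; height = (4×12 + 8) × 2.54 = 56 × 2.54 = 142.24 cm.
Mifflin-St Jeor (male): BMR = 10(47.7273) + 6.25(142.24) − 5(69) + 5 = 477.2727 + 889 − 345 + 5 = 1026.2727 kcal/day.
TEE = 1026.2727 × 1.2 = 1231.5273 kcal/day.
With stress factor 1.1: 1231.5273 × 1.1 = 1354.68 kcal/day.
Carbohydrate energy = 37% × 1354.68 = 501.2316 kcal.
Carbohydrate = 501.2316 ÷ 4 kcal/g = 125.3079 g.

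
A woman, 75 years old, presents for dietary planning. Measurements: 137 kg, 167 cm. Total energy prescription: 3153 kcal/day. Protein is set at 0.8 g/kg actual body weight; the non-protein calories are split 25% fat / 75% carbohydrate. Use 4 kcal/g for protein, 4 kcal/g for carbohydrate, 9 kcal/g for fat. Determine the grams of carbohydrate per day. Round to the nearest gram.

509 g/day

Protein = 0.8 × 137 = 109.6 g → 109.6 × 4 = 438.4 kcal.
Non-protein calories = 3153 − 438.4 = 2714.6 kcal.
Fat: 25% × 2714.6 = 678.65 kcal; carbohydrate: 2035.95 kcal.
Carbohydrate: 2035.95 kcal ÷ 4 kcal/g = 508.9875 g.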